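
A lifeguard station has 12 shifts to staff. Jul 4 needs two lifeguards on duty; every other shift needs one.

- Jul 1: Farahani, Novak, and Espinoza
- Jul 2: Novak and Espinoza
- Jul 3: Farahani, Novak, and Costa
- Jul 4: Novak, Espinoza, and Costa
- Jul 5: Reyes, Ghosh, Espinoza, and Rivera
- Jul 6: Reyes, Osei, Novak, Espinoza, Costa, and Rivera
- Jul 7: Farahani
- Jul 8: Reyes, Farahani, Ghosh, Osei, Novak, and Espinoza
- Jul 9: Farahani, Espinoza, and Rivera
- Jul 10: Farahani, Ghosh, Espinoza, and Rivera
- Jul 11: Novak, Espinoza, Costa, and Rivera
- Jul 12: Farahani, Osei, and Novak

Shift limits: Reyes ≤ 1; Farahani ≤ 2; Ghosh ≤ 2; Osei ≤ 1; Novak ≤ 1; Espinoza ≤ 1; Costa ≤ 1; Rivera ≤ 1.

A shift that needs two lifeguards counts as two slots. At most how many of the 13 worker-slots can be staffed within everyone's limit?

Total capacity across all lifeguards is 1+2+2+1+1+1+1+1 = 10, and 13 slots are needed, so at most 10 can be filled.
An assignment achieving 10: Jul 1→Farahani, Jul 2→Novak, Jul 3→Costa, Jul 4→Espinoza, Jul 5→Reyes, Jul 7→Farahani, Jul 8→Ghosh, Jul 9→Rivera, Jul 10→Ghosh, Jul 12→Osei.
Loads: Reyes 1/1, Farahani 2/2, Ghosh 2/2, Osei 1/1, Novak 1/1, Espinoza 1/1, Costa 1/1, Rivera 1/1.

10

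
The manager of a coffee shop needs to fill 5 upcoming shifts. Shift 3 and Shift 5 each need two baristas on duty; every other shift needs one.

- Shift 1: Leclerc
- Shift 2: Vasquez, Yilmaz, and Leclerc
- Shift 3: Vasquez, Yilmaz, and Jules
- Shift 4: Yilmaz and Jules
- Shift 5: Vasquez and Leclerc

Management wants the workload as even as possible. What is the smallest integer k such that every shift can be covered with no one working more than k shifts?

2

With 4 baristas and 7 worker-slots to fill, someone must work at least ⌈7/4⌉ = 2 shifts, so k ≥ 2.
k = 2 works: Shift 1→Leclerc, Shift 2→Vasquez, Shift 3→Yilmaz+Jules, Shift 4→Yilmaz, Shift 5→Vasquez+Leclerc.
Loads: Vasquez 2, Yilmaz 2, Jules 1, Leclerc 2 — all ≤ 2.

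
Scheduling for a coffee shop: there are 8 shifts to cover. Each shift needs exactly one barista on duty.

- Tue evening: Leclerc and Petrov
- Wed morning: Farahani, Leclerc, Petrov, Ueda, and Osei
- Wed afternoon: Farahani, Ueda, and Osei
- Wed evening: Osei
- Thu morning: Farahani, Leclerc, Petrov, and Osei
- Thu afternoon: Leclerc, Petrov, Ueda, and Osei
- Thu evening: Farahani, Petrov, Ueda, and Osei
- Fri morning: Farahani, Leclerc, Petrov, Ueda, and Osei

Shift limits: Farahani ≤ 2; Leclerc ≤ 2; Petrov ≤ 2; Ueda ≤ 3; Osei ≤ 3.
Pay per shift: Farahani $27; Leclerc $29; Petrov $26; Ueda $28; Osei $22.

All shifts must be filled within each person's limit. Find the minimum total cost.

$200

Wed evening can only be covered by Osei, so that assignment is forced.
Picking the cheapest available barista for each shift independently would cost $180, but that ignores the shift limits.
An optimal schedule: Tue evening→Petrov, Wed morning→Farahani, Wed afternoon→Osei, Wed evening→Osei, Thu morning→Osei, Thu afternoon→Petrov, Thu evening→Farahani, Fri morning→Ueda.
Total: 26 + 27 + 22 + 22 + 22 + 26 + 27 + 28 = $200.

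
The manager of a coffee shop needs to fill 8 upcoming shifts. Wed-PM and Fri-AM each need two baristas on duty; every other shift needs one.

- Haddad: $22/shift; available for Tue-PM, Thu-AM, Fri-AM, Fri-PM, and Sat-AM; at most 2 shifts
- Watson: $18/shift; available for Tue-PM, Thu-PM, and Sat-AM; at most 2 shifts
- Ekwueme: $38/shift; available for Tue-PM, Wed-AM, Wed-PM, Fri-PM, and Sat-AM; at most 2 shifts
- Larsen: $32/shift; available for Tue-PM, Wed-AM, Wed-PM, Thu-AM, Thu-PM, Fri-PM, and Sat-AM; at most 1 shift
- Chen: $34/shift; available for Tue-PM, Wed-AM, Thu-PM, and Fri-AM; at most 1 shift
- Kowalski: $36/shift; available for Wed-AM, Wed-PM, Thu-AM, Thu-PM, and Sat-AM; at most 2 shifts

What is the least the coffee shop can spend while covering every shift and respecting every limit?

Fri-AM can only be covered by Haddad and Chen, so that assignment is forced.
Picking the cheapest available barista for each shift independently would cost $254, but that ignores the shift limits.
An optimal schedule: Tue-PM→Watson, Wed-AM→Kowalski, Wed-PM→Ekwueme+Larsen, Thu-AM→Haddad, Thu-PM→Watson, Fri-AM→Haddad+Chen, Fri-PM→Ekwueme, Sat-AM→Kowalski.
Total: 18 + 36 + 38 + 32 + 22 + 18 + 22 + 34 + 38 + 36 = $294.

$294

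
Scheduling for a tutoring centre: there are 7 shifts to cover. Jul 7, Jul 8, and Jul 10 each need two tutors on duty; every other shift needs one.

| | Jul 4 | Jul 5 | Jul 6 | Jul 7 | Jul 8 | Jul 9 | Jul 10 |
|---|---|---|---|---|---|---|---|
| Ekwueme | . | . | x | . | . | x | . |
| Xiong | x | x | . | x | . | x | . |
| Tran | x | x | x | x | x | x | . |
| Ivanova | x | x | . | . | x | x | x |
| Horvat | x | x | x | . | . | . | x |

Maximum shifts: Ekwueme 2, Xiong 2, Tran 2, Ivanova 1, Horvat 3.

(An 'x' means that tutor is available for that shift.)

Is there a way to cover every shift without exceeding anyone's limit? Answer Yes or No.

Total capacity is 10 and 10 slots are needed, so capacity alone doesn't rule it out.
Shifts {Jul 8, Jul 10} need 4 worker-slots in total, but the tutors available for any of those shifts (Tran, Ivanova, and Horvat) can supply at most 3 among them. So no valid schedule exists.

No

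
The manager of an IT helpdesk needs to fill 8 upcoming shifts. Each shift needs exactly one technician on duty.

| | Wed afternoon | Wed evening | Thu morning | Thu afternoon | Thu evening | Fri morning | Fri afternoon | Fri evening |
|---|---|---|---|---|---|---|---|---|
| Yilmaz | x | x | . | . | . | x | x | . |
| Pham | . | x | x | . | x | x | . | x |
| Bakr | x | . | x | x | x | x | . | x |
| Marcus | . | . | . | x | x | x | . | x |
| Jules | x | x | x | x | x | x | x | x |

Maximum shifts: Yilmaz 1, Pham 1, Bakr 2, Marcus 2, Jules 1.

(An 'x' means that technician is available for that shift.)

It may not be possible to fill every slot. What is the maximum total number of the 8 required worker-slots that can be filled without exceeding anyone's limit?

7

Total capacity across all technicians is 1+1+2+2+1 = 7, and 8 slots are needed, so at most 7 can be filled.
An assignment achieving 7: Wed afternoon→Bakr, Wed evening→Pham, Thu morning→Bakr, Thu afternoon→Marcus, Thu evening→Marcus, Fri afternoon→Yilmaz, Fri evening→Jules.
Loads: Yilmaz 1/1, Pham 1/1, Bakr 2/2, Marcus 2/2, Jules 1/1.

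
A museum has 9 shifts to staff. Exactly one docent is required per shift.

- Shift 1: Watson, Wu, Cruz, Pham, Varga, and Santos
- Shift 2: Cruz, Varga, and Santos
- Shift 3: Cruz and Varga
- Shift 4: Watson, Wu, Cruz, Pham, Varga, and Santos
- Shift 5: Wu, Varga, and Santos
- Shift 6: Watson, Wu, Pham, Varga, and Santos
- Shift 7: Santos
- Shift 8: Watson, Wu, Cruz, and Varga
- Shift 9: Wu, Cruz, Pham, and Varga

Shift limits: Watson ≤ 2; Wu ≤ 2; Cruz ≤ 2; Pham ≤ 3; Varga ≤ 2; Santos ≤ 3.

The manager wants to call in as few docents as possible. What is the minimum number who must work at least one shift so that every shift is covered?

4

9 slots to fill and no one can take more than 3, so at least ⌈9/3⌉ = 3 docents are needed.
Any 3 docents together have capacity at most 3+3+2 = 8 < 9 slots, so 3 can never suffice.
Watson, Wu, Cruz, and Santos alone can cover everything: Shift 1→Santos, Shift 2→Cruz, Shift 3→Cruz, Shift 4→Santos, Shift 5→Wu, Shift 6→Watson, Shift 7→Santos, Shift 8→Watson, Shift 9→Wu.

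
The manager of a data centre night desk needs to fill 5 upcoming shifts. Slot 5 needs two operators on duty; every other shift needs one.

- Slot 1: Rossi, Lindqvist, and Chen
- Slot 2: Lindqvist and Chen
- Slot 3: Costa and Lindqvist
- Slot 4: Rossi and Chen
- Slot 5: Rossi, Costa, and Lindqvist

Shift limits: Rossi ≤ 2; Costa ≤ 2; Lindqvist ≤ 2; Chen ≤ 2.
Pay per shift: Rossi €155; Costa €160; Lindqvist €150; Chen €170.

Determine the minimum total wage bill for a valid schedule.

Picking the cheapest available operator for each shift independently would cost €910, but that ignores the shift limits.
An optimal schedule: Slot 1→Rossi, Slot 2→Lindqvist, Slot 3→Costa, Slot 4→Rossi, Slot 5→Costa+Lindqvist.
Total: 155 + 150 + 160 + 155 + 160 + 150 = €930.

€930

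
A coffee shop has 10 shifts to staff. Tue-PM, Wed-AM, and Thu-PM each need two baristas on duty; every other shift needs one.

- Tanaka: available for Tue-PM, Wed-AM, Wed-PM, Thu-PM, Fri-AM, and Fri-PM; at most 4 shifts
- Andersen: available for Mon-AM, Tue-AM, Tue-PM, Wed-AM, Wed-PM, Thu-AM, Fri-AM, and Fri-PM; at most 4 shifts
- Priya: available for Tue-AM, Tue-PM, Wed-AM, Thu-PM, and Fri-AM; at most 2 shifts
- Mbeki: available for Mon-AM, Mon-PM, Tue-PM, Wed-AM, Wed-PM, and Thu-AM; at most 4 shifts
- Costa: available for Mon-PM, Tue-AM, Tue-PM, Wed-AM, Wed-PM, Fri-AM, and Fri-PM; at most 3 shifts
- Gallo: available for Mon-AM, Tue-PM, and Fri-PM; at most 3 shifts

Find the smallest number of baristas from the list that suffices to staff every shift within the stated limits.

13 slots to fill and no one can take more than 4, so at least ⌈13/4⌉ = 4 baristas are needed.
Tanaka, Andersen, Priya, and Mbeki alone can cover everything: Mon-AM→Andersen, Mon-PM→Mbeki, Tue-AM→Andersen, Tue-PM→Andersen+Mbeki, Wed-AM→Priya+Mbeki, Wed-PM→Tanaka, Thu-AM→Andersen, Thu-PM→Tanaka+Priya, Fri-AM→Tanaka, Fri-PM→Tanaka.

4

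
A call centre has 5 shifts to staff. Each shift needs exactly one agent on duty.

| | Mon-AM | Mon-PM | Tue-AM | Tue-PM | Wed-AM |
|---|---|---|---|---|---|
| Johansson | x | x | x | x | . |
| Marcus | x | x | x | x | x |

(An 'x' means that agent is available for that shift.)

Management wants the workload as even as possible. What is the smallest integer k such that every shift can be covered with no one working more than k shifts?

3

With 2 agents and 5 worker-slots to fill, someone must work at least ⌈5/2⌉ = 3 shifts, so k ≥ 3.
k = 3 works: Mon-AM→Johansson, Mon-PM→Johansson, Tue-AM→Johansson, Tue-PM→Marcus, Wed-AM→Marcus.
Loads: Johansson 3, Marcus 2 — all ≤ 3.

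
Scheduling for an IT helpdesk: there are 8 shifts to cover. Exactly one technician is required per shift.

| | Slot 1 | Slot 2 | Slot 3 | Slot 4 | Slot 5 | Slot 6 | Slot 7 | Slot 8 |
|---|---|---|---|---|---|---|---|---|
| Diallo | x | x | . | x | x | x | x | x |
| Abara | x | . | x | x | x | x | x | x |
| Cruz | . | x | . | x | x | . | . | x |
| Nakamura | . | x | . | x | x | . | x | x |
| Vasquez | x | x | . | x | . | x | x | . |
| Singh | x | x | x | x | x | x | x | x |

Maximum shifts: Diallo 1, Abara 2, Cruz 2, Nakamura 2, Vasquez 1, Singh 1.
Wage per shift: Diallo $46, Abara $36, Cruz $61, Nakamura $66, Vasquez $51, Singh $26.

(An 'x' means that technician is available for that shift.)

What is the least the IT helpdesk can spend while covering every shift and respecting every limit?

$383

Picking the cheapest available technician for each shift independently would cost $208, but that ignores the shift limits.
An optimal schedule: Slot 1→Abara, Slot 2→Diallo, Slot 3→Singh, Slot 4→Nakamura, Slot 5→Cruz, Slot 6→Abara, Slot 7→Vasquez, Slot 8→Cruz.
Total: 36 + 46 + 26 + 66 + 61 + 36 + 51 + 61 = $383.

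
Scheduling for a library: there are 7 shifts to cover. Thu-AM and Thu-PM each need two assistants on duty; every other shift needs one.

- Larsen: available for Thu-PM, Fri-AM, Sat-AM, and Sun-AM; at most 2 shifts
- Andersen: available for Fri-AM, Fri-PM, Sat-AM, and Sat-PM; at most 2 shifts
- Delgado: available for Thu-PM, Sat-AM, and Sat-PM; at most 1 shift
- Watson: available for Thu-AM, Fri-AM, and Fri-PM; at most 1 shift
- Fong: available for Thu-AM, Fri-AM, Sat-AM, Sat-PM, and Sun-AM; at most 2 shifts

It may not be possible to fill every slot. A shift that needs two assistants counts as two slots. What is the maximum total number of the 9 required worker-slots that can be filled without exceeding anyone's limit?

8

Total capacity across all assistants is 2+2+1+1+2 = 8, and 9 slots are needed, so at most 8 can be filled.
An assignment achieving 8: Thu-AM→Watson+Fong, Thu-PM→Larsen+Delgado, Fri-AM→Fong, Fri-PM→Andersen, Sat-PM→Andersen, Sun-AM→Larsen.
Loads: Larsen 2/2, Andersen 2/2, Delgado 1/1, Watson 1/1, Fong 2/2.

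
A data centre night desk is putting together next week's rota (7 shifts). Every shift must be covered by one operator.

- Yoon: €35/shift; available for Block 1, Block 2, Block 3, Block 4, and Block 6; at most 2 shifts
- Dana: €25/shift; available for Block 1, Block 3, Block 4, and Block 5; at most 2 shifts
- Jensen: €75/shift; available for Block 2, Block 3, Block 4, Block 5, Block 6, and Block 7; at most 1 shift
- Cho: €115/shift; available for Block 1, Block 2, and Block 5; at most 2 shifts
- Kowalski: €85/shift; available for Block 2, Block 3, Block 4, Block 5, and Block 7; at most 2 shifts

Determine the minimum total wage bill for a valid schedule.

€365

Picking the cheapest available operator for each shift independently would cost €245, but that ignores the shift limits.
An optimal schedule: Block 1→Dana, Block 2→Yoon, Block 3→Dana, Block 4→Kowalski, Block 5→Kowalski, Block 6→Yoon, Block 7→Jensen.
Total: 25 + 35 + 25 + 85 + 85 + 35 + 75 = €365.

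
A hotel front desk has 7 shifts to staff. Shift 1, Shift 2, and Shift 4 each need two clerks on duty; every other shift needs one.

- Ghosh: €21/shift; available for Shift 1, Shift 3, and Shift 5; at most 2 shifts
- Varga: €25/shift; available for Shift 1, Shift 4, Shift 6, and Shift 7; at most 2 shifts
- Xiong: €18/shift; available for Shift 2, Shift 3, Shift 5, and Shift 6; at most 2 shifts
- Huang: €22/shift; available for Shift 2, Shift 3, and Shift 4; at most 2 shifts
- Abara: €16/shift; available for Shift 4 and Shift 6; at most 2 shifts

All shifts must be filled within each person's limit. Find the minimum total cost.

€204

Shift 1 can only be covered by Ghosh and Varga, so that assignment is forced.
Shift 2 can only be covered by Xiong and Huang, so that assignment is forced.
Shift 7 can only be covered by Varga, so that assignment is forced.
Picking the cheapest available clerk for each shift independently would cost €201, but that ignores the shift limits.
An optimal schedule: Shift 1→Ghosh+Varga, Shift 2→Xiong+Huang, Shift 3→Xiong, Shift 4→Huang+Abara, Shift 5→Ghosh, Shift 6→Abara, Shift 7→Varga.
Total: 21 + 25 + 18 + 22 + 18 + 22 + 16 + 21 + 16 + 25 = €204.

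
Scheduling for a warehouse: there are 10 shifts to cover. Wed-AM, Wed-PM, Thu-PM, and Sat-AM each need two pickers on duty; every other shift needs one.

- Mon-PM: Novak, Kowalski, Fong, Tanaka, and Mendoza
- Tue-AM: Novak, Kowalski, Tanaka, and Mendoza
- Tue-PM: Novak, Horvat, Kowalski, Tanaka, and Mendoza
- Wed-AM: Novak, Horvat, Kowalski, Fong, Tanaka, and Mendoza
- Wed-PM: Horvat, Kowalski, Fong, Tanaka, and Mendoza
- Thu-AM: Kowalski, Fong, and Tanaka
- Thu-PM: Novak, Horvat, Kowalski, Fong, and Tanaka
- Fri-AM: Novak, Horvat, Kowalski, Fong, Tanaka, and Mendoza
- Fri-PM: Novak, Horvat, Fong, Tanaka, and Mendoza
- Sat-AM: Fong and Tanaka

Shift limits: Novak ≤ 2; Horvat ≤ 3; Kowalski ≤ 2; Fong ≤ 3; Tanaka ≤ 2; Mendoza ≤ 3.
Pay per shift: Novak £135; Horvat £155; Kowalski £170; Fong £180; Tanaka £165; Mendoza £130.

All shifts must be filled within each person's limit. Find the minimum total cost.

£2155

Sat-AM can only be covered by Fong and Tanaka, so that assignment is forced.
Picking the cheapest available picker for each shift independently would cost £2000, but that ignores the shift limits.
An optimal schedule: Mon-PM→Mendoza, Tue-AM→Mendoza, Tue-PM→Mendoza, Wed-AM→Horvat+Fong, Wed-PM→Horvat+Kowalski, Thu-AM→Tanaka, Thu-PM→Horvat+Kowalski, Fri-AM→Novak, Fri-PM→Novak, Sat-AM→Tanaka+Fong.
Total: 130 + 130 + 130 + 155 + 180 + 155 + 170 + 165 + 155 + 170 + 135 + 135 + 165 + 180 = £2155.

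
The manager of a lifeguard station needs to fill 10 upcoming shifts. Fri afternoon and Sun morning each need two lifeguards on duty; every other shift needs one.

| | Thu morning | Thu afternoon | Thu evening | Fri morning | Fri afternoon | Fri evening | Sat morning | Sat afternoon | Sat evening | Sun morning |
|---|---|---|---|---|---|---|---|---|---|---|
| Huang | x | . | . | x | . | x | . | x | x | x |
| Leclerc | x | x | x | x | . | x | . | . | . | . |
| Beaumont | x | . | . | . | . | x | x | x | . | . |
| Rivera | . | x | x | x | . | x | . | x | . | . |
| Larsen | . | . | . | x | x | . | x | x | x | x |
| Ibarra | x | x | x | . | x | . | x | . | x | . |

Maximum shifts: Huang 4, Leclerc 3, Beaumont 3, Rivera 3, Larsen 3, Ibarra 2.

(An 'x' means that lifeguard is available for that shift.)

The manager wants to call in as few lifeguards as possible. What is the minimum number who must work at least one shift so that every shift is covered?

12 slots to fill and no one can take more than 4, so at least ⌈12/4⌉ = 3 lifeguards are needed.
Any 3 lifeguards together have capacity at most 4+3+3 = 10 < 12 slots, so 3 can never suffice.
Huang, Leclerc, Larsen, and Ibarra alone can cover everything: Thu morning→Huang, Thu afternoon→Leclerc, Thu evening→Leclerc, Fri morning→Leclerc, Fri afternoon→Larsen+Ibarra, Fri evening→Huang, Sat morning→Larsen, Sat afternoon→Huang, Sat evening→Ibarra, Sun morning→Huang+Larsen.

4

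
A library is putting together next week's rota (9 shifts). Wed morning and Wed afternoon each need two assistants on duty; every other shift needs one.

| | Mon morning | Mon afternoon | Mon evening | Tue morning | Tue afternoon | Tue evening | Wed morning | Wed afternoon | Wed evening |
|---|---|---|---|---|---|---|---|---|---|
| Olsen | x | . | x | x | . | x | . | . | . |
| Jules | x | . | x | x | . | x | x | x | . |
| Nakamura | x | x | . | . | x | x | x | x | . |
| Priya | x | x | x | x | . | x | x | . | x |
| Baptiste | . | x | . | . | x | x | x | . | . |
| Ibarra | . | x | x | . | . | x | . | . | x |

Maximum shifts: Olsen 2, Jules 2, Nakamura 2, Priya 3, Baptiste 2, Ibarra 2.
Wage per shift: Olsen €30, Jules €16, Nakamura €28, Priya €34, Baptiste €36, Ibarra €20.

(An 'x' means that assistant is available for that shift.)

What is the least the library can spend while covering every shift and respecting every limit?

€290

Wed afternoon can only be covered by Jules and Nakamura, so that assignment is forced.
Picking the cheapest available assistant for each shift independently would cost €220, but that ignores the shift limits.
An optimal schedule: Mon morning→Olsen, Mon afternoon→Ibarra, Mon evening→Priya, Tue morning→Olsen, Tue afternoon→Nakamura, Tue evening→Priya, Wed morning→Jules+Priya, Wed afternoon→Jules+Nakamura, Wed evening→Ibarra.
Total: 30 + 20 + 34 + 30 + 28 + 34 + 16 + 34 + 16 + 28 + 20 = €290.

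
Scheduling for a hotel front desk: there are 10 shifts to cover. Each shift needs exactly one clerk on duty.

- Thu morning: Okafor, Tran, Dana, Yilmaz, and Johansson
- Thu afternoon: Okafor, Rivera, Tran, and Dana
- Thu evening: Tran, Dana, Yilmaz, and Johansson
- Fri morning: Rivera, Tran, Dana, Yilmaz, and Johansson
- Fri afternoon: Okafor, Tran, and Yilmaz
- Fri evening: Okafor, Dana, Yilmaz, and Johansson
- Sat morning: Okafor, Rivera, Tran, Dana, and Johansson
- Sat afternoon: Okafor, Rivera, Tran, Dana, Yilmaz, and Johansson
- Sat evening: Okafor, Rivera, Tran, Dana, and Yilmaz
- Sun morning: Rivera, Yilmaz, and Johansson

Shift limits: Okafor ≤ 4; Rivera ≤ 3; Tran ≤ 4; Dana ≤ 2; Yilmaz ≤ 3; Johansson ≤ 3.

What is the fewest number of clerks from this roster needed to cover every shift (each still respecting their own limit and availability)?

10 slots to fill and no one can take more than 4, so at least ⌈10/4⌉ = 3 clerks are needed.
Okafor, Rivera, and Tran alone can cover everything: Thu morning→Okafor, Thu afternoon→Okafor, Thu evening→Tran, Fri morning→Rivera, Fri afternoon→Okafor, Fri evening→Okafor, Sat morning→Rivera, Sat afternoon→Tran, Sat evening→Tran, Sun morning→Rivera.

3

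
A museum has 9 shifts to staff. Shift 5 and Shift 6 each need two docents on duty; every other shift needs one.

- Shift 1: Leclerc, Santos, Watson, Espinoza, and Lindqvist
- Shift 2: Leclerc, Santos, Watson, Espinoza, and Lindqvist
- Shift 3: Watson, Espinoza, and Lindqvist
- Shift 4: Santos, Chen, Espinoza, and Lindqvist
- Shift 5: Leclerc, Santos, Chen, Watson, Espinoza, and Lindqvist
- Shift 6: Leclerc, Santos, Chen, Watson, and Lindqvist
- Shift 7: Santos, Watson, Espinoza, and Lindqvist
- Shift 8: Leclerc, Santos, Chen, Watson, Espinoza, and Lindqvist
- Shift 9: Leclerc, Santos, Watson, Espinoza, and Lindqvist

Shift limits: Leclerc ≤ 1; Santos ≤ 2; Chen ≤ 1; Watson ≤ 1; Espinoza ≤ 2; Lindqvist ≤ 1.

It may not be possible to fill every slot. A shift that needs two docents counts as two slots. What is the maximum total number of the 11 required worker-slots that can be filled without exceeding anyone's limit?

8

Total capacity across all docents is 1+2+1+1+2+1 = 8, and 11 slots are needed, so at most 8 can be filled.
An assignment achieving 8: Shift 1→Leclerc, Shift 2→Espinoza, Shift 3→Watson, Shift 4→Santos, Shift 6→Chen+Lindqvist, Shift 7→Santos, Shift 9→Espinoza.
Loads: Leclerc 1/1, Santos 2/2, Chen 1/1, Watson 1/1, Espinoza 2/2, Lindqvist 1/1.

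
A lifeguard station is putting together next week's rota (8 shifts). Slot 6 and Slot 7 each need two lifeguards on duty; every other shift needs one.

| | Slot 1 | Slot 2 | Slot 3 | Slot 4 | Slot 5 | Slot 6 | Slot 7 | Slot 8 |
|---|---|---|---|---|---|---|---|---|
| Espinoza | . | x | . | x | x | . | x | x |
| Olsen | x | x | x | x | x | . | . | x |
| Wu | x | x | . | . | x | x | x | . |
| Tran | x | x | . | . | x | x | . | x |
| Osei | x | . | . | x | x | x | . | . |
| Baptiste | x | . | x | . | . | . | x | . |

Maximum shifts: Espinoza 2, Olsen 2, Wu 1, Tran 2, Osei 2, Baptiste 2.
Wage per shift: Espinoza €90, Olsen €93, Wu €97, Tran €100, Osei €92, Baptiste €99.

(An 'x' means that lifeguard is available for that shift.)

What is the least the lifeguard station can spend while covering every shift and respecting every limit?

€945

Picking the cheapest available lifeguard for each shift independently would cost €921, but that ignores the shift limits.
An optimal schedule: Slot 1→Baptiste, Slot 2→Tran, Slot 3→Olsen, Slot 4→Espinoza, Slot 5→Osei, Slot 6→Osei+Wu, Slot 7→Espinoza+Baptiste, Slot 8→Olsen.
Total: 99 + 100 + 93 + 90 + 92 + 92 + 97 + 90 + 99 + 93 = €945.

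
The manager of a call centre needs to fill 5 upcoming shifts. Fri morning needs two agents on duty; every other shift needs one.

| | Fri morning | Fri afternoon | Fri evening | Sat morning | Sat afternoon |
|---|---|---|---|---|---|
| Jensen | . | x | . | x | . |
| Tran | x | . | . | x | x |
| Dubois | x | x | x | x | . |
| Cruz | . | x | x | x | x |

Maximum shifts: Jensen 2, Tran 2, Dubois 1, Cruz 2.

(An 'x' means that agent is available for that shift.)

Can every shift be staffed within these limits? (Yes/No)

Yes

Fri morning can only be covered by Tran and Dubois, so that assignment is forced.
One valid schedule: Fri morning→Tran+Dubois, Fri afternoon→Jensen, Fri evening→Cruz, Sat morning→Jensen, Sat afternoon→Tran.
Loads: Jensen 2/2, Tran 2/2, Dubois 1/1, Cruz 1/2 — all within limits.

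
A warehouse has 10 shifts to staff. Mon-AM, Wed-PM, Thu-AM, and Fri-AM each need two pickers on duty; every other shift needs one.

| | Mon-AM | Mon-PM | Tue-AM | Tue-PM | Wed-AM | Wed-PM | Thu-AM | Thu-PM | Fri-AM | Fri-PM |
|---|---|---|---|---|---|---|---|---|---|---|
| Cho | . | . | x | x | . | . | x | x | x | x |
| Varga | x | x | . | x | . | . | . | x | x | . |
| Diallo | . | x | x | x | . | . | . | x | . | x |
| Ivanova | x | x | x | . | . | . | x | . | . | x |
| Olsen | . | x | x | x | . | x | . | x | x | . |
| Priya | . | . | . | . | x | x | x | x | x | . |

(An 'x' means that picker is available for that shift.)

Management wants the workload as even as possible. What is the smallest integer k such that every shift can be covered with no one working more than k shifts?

With 6 pickers and 14 worker-slots to fill, someone must work at least ⌈14/6⌉ = 3 shifts, so k ≥ 3.
k = 3 works: Mon-AM→Varga+Ivanova, Mon-PM→Varga, Tue-AM→Cho, Tue-PM→Varga, Wed-AM→Priya, Wed-PM→Olsen+Priya, Thu-AM→Cho+Ivanova, Thu-PM→Diallo, Fri-AM→Olsen+Priya, Fri-PM→Cho.
Loads: Cho 3, Varga 3, Diallo 1, Ivanova 2, Olsen 2, Priya 3 — all ≤ 3.

3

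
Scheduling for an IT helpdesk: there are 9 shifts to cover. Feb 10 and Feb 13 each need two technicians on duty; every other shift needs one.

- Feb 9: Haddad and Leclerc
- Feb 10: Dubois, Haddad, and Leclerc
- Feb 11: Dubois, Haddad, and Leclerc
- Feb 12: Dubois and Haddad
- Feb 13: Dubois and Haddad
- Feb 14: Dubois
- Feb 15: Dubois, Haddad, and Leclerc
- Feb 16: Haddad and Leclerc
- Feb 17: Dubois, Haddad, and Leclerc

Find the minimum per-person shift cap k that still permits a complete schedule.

With 3 technicians and 11 worker-slots to fill, someone must work at least ⌈11/3⌉ = 4 shifts, so k ≥ 4.
k = 4 works: Feb 9→Haddad, Feb 10→Dubois+Haddad, Feb 11→Leclerc, Feb 12→Dubois, Feb 13→Dubois+Haddad, Feb 14→Dubois, Feb 15→Leclerc, Feb 16→Haddad, Feb 17→Leclerc.
Loads: Dubois 4, Haddad 4, Leclerc 3 — all ≤ 4.

4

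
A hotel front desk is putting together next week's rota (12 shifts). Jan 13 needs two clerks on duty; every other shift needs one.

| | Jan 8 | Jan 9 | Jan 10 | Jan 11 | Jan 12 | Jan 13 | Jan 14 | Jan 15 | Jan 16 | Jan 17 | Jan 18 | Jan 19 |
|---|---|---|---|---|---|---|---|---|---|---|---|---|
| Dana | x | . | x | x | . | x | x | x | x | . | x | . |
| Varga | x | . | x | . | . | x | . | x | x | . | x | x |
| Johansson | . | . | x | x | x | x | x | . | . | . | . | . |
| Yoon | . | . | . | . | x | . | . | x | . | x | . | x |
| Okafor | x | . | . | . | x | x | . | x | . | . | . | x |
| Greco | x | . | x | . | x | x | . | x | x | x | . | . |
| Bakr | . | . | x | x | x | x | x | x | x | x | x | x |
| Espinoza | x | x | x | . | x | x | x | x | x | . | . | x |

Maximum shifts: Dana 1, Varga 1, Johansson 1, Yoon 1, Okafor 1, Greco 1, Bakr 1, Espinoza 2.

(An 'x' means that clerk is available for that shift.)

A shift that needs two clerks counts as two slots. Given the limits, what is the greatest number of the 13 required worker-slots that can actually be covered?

9

Total capacity across all clerks is 1+1+1+1+1+1+1+2 = 9, and 13 slots are needed, so at most 9 can be filled.
An assignment achieving 9: Jan 8→Okafor, Jan 9→Espinoza, Jan 10→Espinoza, Jan 11→Dana, Jan 14→Johansson, Jan 16→Greco, Jan 17→Yoon, Jan 18→Varga, Jan 19→Bakr.
Loads: Dana 1/1, Varga 1/1, Johansson 1/1, Yoon 1/1, Okafor 1/1, Greco 1/1, Bakr 1/1, Espinoza 2/2.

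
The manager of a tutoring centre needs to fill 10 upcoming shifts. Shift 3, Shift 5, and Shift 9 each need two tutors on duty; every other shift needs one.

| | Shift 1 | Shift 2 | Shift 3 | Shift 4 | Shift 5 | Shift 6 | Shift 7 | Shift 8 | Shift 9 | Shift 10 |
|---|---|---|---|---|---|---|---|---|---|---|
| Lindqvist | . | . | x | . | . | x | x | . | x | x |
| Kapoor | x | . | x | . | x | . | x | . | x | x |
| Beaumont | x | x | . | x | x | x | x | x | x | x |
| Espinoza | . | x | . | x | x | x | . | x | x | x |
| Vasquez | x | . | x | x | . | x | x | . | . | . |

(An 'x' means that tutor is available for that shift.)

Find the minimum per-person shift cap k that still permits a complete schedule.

3

With 5 tutors and 13 worker-slots to fill, someone must work at least ⌈13/5⌉ = 3 shifts, so k ≥ 3.
k = 3 works: Shift 1→Kapoor, Shift 2→Beaumont, Shift 3→Lindqvist+Kapoor, Shift 4→Beaumont, Shift 5→Kapoor+Espinoza, Shift 6→Lindqvist, Shift 7→Vasquez, Shift 8→Beaumont, Shift 9→Lindqvist+Espinoza, Shift 10→Espinoza.
Loads: Lindqvist 3, Kapoor 3, Beaumont 3, Espinoza 3, Vasquez 1 — all ≤ 3.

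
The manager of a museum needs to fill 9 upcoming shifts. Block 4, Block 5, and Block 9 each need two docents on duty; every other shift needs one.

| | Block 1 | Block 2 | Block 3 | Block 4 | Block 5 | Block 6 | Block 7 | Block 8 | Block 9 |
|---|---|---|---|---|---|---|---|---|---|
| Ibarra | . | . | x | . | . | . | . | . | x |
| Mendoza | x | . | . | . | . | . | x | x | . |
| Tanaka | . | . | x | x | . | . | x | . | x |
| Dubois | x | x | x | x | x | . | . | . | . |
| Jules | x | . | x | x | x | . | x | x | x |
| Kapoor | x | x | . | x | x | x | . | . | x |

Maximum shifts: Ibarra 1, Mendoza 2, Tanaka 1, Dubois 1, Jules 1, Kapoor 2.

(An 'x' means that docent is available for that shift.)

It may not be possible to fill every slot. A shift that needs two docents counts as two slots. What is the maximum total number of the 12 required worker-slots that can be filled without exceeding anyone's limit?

Total capacity across all docents is 1+2+1+1+1+2 = 8, and 12 slots are needed, so at most 8 can be filled.
An assignment achieving 8: Block 2→Dubois, Block 3→Ibarra, Block 4→Tanaka, Block 5→Jules+Kapoor, Block 6→Kapoor, Block 7→Mendoza, Block 8→Mendoza.
Loads: Ibarra 1/1, Mendoza 2/2, Tanaka 1/1, Dubois 1/1, Jules 1/1, Kapoor 2/2.

8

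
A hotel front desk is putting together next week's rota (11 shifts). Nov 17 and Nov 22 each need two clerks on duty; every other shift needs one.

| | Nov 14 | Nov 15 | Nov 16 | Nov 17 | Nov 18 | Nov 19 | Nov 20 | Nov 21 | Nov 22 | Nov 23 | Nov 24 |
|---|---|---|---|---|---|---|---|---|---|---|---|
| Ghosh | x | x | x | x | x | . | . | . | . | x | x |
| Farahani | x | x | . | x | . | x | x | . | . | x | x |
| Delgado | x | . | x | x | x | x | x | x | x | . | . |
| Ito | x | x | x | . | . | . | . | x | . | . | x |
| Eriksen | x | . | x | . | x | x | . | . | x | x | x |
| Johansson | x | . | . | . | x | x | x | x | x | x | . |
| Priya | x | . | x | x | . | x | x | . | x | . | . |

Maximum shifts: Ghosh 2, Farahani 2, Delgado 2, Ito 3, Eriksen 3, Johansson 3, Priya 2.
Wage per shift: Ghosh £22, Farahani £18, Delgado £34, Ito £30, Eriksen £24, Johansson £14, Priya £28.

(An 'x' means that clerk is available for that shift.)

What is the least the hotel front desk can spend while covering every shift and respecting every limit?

Picking the cheapest available clerk for each shift independently would cost £220, but that ignores the shift limits.
An optimal schedule: Nov 14→Ito, Nov 15→Farahani, Nov 16→Eriksen, Nov 17→Ghosh+Priya, Nov 18→Johansson, Nov 19→Eriksen, Nov 20→Johansson, Nov 21→Johansson, Nov 22→Eriksen+Priya, Nov 23→Farahani, Nov 24→Ghosh.
Total: 30 + 18 + 24 + 22 + 28 + 14 + 24 + 14 + 14 + 24 + 28 + 18 + 22 = £280.

£280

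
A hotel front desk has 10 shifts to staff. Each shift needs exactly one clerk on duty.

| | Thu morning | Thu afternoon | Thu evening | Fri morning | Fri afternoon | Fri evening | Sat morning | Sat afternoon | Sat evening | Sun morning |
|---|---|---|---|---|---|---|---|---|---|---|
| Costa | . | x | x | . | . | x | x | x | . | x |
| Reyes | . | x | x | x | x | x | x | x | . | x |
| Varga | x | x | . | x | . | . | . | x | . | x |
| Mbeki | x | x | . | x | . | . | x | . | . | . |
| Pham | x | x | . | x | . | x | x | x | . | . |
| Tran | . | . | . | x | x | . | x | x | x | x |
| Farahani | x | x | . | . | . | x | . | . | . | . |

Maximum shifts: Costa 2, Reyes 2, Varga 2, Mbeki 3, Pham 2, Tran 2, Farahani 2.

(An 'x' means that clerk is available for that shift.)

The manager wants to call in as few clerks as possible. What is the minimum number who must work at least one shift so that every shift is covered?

5

10 slots to fill and no one can take more than 3, so at least ⌈10/3⌉ = 4 clerks are needed.
Any 4 clerks together have capacity at most 3+2+2+2 = 9 < 10 slots, so 4 can never suffice.
Costa, Reyes, Varga, Mbeki, and Tran alone can cover everything: Thu morning→Varga, Thu afternoon→Reyes, Thu evening→Costa, Fri morning→Mbeki, Fri afternoon→Reyes, Fri evening→Costa, Sat morning→Mbeki, Sat afternoon→Varga, Sat evening→Tran, Sun morning→Tran.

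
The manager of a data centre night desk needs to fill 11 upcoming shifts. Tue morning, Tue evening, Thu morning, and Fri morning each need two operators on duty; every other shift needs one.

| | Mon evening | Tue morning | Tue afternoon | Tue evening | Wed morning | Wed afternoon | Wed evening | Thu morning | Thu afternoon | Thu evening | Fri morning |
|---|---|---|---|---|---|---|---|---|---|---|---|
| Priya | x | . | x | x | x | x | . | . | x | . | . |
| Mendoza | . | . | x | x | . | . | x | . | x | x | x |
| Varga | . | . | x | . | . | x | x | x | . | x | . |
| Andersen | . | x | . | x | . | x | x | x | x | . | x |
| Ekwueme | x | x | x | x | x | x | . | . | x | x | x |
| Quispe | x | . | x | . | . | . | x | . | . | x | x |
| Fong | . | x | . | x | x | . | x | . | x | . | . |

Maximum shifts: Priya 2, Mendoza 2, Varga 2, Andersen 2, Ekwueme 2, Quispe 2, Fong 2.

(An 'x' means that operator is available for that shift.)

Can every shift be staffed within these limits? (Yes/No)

Total capacity is 2+2+2+2+2+2+2 = 14 but 15 worker-slots are needed — infeasible.

No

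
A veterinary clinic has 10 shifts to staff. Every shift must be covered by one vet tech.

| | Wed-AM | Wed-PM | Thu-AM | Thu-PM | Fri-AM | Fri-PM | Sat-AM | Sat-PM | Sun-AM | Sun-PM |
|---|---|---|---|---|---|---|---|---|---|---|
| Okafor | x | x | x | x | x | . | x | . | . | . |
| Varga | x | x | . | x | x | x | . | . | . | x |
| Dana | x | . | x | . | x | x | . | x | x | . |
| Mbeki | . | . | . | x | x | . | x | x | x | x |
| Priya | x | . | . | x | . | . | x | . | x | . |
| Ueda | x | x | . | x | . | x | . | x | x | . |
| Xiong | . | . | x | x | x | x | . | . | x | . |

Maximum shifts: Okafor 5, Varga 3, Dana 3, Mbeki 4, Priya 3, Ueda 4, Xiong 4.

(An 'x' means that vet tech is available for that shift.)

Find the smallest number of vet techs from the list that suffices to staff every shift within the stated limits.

10 slots to fill and no one can take more than 5, so at least ⌈10/5⌉ = 2 vet techs are needed.
Any 2 vet techs together have capacity at most 5+4 = 9 < 10 slots, so 2 can never suffice.
Okafor, Varga, and Dana alone can cover everything: Wed-AM→Okafor, Wed-PM→Okafor, Thu-AM→Okafor, Thu-PM→Okafor, Fri-AM→Varga, Fri-PM→Varga, Sat-AM→Okafor, Sat-PM→Dana, Sun-AM→Dana, Sun-PM→Varga.

3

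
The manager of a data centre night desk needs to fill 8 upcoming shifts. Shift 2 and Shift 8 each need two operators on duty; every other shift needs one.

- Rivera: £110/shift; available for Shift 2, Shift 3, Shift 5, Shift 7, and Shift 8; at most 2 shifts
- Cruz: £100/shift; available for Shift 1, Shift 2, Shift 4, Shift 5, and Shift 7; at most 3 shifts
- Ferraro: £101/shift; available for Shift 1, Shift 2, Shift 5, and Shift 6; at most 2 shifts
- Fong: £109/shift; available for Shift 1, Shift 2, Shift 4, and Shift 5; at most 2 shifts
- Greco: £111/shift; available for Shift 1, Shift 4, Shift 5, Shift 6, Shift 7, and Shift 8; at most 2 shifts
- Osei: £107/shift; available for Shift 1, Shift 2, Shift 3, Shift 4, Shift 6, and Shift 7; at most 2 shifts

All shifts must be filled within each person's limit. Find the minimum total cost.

Shift 8 can only be covered by Rivera and Greco, so that assignment is forced.
Picking the cheapest available operator for each shift independently would cost £1030, but that ignores the shift limits.
An optimal schedule: Shift 1→Cruz, Shift 2→Osei+Fong, Shift 3→Osei, Shift 4→Cruz, Shift 5→Ferraro, Shift 6→Ferraro, Shift 7→Cruz, Shift 8→Rivera+Greco.
Total: 100 + 107 + 109 + 107 + 100 + 101 + 101 + 100 + 110 + 111 = £1046.

£1046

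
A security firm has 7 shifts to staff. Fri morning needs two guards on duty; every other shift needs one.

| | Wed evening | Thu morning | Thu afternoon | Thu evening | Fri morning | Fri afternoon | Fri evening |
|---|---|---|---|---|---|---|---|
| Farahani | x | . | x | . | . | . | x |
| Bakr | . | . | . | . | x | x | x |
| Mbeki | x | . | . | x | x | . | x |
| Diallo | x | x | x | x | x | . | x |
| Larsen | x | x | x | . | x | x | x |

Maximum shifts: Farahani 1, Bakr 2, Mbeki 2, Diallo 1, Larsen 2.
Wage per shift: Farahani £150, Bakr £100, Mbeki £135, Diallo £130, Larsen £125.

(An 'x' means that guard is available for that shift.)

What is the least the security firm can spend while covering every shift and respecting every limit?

£1000

Picking the cheapest available guard for each shift independently would cost £930, but that ignores the shift limits.
An optimal schedule: Wed evening→Mbeki, Thu morning→Diallo, Thu afternoon→Farahani, Thu evening→Mbeki, Fri morning→Bakr+Larsen, Fri afternoon→Bakr, Fri evening→Larsen.
Total: 135 + 130 + 150 + 135 + 100 + 125 + 100 + 125 = £1000.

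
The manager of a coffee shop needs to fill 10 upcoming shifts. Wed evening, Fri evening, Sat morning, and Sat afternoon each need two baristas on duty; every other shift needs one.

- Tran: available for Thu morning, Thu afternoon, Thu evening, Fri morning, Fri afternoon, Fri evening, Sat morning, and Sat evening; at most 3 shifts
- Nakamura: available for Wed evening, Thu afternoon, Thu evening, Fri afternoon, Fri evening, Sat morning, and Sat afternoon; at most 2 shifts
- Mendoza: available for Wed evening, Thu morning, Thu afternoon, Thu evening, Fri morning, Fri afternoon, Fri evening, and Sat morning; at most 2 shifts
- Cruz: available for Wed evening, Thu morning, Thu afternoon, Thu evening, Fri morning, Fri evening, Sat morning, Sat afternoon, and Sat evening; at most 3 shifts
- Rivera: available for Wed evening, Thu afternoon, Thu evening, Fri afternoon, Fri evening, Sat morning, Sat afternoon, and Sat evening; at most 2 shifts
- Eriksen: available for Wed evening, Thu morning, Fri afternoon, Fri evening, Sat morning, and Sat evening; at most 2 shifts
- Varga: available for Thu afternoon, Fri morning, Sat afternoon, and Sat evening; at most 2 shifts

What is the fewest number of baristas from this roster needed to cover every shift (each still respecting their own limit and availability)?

14 slots to fill and no one can take more than 3, so at least ⌈14/3⌉ = 5 baristas are needed.
Any 5 baristas together have capacity at most 3+3+2+2+2 = 12 < 14 slots, so 5 can never suffice.
Tran, Nakamura, Mendoza, Cruz, Rivera, and Eriksen alone can cover everything: Wed evening→Cruz+Rivera, Thu morning→Tran, Thu afternoon→Nakamura, Thu evening→Mendoza, Fri morning→Tran, Fri afternoon→Mendoza, Fri evening→Cruz+Eriksen, Sat morning→Rivera+Eriksen, Sat afternoon→Nakamura+Cruz, Sat evening→Tran.

6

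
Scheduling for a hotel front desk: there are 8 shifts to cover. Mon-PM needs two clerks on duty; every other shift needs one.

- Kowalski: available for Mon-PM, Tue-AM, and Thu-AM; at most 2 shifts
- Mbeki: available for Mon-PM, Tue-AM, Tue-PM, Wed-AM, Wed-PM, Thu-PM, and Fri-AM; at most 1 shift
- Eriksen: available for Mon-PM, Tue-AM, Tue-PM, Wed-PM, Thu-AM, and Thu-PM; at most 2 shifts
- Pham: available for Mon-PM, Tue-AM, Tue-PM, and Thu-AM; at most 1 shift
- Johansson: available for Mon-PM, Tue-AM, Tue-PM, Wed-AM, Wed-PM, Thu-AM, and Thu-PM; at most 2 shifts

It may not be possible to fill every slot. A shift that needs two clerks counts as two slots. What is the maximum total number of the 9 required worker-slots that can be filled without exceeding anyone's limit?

8

Total capacity across all clerks is 2+1+2+1+2 = 8, and 9 slots are needed, so at most 8 can be filled.
An assignment achieving 8: Mon-PM→Kowalski+Johansson, Tue-PM→Pham, Wed-AM→Johansson, Wed-PM→Eriksen, Thu-AM→Kowalski, Thu-PM→Eriksen, Fri-AM→Mbeki.
Loads: Kowalski 2/2, Mbeki 1/1, Eriksen 2/2, Pham 1/1, Johansson 2/2.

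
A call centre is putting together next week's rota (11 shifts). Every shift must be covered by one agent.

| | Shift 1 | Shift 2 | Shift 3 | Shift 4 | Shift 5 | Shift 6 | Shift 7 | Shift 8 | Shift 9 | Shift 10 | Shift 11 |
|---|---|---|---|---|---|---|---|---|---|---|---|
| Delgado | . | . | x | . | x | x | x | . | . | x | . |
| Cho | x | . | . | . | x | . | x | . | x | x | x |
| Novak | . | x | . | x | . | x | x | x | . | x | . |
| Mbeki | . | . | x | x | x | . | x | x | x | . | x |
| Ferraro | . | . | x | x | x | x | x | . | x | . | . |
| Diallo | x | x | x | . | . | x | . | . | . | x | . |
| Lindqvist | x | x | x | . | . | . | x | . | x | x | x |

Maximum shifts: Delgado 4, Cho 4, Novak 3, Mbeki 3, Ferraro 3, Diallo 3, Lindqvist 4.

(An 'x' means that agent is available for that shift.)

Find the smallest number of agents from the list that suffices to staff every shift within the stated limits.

3

11 slots to fill and no one can take more than 4, so at least ⌈11/4⌉ = 3 agents are needed.
Delgado, Cho, and Novak alone can cover everything: Shift 1→Cho, Shift 2→Novak, Shift 3→Delgado, Shift 4→Novak, Shift 5→Delgado, Shift 6→Delgado, Shift 7→Delgado, Shift 8→Novak, Shift 9→Cho, Shift 10→Cho, Shift 11→Cho.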